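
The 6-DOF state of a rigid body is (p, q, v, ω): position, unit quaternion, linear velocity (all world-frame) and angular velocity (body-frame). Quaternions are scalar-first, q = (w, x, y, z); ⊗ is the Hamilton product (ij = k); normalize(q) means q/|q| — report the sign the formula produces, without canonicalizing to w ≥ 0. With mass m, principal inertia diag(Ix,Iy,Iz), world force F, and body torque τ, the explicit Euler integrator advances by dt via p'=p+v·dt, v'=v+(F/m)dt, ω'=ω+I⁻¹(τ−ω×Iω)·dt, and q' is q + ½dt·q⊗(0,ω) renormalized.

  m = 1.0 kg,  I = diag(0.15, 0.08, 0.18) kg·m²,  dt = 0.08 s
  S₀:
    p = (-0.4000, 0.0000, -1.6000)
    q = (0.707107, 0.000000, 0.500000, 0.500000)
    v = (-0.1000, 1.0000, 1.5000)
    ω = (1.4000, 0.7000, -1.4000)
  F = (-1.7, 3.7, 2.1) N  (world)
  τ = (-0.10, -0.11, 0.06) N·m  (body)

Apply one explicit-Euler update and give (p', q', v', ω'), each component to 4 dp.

α = I⁻¹(τ − ω×Iω) = (-0.0133, -2.1100, 0.7144)
ω + α·dt = (1.3989, 0.5312, -1.3428)
Hamilton product q⊗(0,ω) = (0.3500000, -0.0600502, 1.1949749, -1.6899498)
updated quaternion q' = (0.7186, -0.0024, 0.5459, 0.4309)
p + v·dt = (-0.4080, 0.0800, -1.4800)
new velocity v' = (-0.2360, 1.2960, 1.6680)

p' = (-0.4080, 0.0800, -1.4800)
q' = (0.7186, -0.0024, 0.5459, 0.4309)
v' = (-0.2360, 1.2960, 1.6680)
ω' = (1.3989, 0.5312, -1.3428)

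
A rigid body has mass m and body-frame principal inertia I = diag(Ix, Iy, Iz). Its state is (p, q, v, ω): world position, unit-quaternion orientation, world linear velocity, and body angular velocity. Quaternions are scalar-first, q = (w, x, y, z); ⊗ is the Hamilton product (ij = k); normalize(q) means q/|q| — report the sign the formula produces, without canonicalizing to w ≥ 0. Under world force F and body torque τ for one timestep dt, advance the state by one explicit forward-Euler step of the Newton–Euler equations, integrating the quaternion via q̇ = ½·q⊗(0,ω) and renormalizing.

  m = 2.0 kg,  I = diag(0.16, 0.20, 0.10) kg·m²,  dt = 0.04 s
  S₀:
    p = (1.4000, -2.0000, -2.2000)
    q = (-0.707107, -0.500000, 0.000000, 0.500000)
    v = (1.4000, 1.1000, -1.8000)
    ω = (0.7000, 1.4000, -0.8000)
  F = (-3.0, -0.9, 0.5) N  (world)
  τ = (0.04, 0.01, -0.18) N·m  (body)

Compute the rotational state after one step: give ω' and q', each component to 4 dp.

ω' = (0.6820, 1.4087, -0.8877)
q' = (-0.6917, -0.5236, -0.0208, 0.4970)

(τ − ω×Iω)/I = (-0.4500, 0.2180, -2.1920)
ω' = ω + α·dt = (0.6820, 1.4087, -0.8877)
q⊗(0,ω) = (0.7500000, -1.1949749, -1.0399498, -0.1343144)
updated quaternion q' = (-0.6917, -0.5236, -0.0208, 0.4970)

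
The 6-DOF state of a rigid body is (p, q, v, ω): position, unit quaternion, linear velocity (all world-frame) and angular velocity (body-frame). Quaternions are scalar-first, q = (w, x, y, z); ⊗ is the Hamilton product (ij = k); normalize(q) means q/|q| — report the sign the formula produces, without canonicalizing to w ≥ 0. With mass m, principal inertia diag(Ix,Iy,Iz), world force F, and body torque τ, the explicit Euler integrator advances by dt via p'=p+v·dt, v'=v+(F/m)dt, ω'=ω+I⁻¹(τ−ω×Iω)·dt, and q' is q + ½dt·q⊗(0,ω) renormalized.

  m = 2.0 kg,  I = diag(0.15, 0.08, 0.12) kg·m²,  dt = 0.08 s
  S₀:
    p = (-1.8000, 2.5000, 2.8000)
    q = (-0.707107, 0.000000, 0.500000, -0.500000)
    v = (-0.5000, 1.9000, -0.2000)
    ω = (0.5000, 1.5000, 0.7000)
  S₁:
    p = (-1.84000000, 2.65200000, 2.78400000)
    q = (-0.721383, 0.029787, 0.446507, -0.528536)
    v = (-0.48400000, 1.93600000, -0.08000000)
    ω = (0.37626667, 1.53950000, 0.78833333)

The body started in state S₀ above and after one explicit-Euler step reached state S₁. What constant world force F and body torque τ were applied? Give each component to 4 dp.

ω₁ − ω₀ = (-0.12373333, 0.03950000, 0.08833333)
gyro term ω₀×Iω₀ = (0.0420, 0.0105, -0.0525)
I·α + gyro = (-0.1900, 0.0500, 0.0800)
velocity change Δv = (0.01600000, 0.03600000, 0.12000000)
applied force F = (0.4000, 0.9000, 3.0000)

F = (0.4000, 0.9000, 3.0000)
τ = (-0.1900, 0.0500, 0.0800)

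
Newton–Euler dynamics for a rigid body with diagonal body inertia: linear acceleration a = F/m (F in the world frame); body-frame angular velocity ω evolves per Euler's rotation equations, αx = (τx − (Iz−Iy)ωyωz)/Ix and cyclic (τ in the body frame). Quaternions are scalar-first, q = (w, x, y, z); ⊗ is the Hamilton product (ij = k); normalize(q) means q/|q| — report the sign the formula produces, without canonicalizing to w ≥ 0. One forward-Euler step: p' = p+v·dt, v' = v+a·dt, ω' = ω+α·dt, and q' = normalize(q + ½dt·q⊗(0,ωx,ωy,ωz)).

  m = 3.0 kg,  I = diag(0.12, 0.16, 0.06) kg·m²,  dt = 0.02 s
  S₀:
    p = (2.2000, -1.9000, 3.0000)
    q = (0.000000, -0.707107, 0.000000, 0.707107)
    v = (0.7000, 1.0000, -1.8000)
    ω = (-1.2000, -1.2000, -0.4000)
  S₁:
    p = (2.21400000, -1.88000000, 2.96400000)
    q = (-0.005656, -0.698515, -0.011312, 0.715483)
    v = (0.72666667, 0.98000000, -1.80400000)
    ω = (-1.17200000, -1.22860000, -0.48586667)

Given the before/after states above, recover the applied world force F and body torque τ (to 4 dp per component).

v₁ − v₀ = (0.02666667, -0.02000000, -0.00400000)
m·(v₁−v₀)/dt = (4.0000, -3.0000, -0.6000)
Δω = ω₁−ω₀ = (0.02800000, -0.02860000, -0.08586667)
applied torque τ = (0.1200, -0.2000, -0.2000)

F = (4.0000, -3.0000, -0.6000)
τ = (0.1200, -0.2000, -0.2000)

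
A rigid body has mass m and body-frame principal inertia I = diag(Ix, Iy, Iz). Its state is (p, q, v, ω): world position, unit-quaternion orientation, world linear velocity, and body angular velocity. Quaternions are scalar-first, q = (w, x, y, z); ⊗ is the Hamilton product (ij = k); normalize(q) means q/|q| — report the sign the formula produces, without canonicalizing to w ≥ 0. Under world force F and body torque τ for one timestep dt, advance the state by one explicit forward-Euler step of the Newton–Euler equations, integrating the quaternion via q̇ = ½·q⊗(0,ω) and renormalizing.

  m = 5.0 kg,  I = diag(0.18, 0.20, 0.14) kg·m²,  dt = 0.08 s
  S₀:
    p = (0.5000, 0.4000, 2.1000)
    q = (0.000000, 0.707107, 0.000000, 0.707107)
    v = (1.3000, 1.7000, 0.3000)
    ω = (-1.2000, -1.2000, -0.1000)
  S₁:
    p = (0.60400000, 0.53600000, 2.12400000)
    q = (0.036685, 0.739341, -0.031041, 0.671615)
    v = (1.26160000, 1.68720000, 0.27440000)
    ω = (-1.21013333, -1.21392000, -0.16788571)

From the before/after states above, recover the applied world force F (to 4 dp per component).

F = (-2.4000, -0.8000, -1.6000)

velocity change Δv = (-0.03840000, -0.01280000, -0.02560000)
F = m·Δv/dt = (-2.4000, -0.8000, -1.6000)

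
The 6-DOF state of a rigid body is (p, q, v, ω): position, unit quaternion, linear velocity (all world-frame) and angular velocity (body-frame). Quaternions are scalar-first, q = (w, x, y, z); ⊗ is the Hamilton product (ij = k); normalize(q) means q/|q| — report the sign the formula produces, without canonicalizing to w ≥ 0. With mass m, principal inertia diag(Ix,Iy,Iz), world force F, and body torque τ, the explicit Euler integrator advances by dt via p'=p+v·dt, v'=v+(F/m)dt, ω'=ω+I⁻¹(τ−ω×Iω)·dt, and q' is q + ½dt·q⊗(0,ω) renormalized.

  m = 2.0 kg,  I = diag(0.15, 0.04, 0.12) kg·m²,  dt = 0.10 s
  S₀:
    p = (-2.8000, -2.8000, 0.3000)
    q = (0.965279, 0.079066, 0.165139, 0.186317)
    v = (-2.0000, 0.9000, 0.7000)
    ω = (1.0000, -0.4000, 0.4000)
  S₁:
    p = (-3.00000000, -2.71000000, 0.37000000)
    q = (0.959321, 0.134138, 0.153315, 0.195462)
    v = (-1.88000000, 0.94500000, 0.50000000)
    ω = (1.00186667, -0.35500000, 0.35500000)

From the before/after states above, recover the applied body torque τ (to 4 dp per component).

Δω = ω₁−ω₀ = (0.00186667, 0.04500000, -0.04500000)
τ = I·(Δω/dt) + ω₀×(Iω₀) = (-0.0100, 0.0300, -0.0100)

τ = (-0.0100, 0.0300, -0.0100)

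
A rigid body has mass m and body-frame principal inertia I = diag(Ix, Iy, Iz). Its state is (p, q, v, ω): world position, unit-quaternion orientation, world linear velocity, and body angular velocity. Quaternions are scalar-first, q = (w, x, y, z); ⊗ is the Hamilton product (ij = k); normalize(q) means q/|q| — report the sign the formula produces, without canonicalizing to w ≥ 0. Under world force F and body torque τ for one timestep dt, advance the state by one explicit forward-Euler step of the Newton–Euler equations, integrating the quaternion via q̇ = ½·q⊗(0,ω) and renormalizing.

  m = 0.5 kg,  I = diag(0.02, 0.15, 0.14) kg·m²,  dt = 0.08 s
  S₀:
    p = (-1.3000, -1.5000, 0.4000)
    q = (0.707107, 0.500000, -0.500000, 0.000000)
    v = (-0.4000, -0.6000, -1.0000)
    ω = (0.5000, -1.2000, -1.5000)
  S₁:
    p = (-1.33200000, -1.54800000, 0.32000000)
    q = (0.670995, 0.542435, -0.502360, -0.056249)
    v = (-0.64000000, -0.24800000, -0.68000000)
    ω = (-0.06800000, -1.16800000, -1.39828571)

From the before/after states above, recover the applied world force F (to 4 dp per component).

F = (-1.5000, 2.2000, 2.0000)

Δv = v₁−v₀ = (-0.24000000, 0.35200000, 0.32000000)
applied force F = (-1.5000, 2.2000, 2.0000)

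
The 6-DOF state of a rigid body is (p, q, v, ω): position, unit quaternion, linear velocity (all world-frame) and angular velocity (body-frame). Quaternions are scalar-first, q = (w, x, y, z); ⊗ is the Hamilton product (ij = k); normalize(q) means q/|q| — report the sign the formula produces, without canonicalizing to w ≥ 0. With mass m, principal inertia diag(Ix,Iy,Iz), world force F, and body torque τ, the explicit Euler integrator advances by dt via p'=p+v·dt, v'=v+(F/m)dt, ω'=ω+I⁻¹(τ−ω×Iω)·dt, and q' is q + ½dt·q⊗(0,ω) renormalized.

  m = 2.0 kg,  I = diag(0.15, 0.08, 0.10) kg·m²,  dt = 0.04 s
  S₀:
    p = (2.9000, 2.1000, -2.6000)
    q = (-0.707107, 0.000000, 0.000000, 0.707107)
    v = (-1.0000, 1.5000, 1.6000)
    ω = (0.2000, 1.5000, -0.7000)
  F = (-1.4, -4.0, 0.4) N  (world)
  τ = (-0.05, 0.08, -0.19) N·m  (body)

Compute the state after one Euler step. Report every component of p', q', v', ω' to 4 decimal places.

p' = (2.8600, 2.1600, -2.5360)
q' = (-0.6968, -0.0240, -0.0184, 0.7166)
v' = (-1.0280, 1.4200, 1.6080)
ω' = (0.1923, 1.5435, -0.7676)

α = I⁻¹(τ − ω×Iω) = (-0.1933, 1.0875, -1.6900)
ω' = ω + α·dt = (0.1923, 1.5435, -0.7676)
q⊗(0,ω) = (0.4949749, -1.2020819, -0.9192391, 0.4949749)
q' = normalize(q + ½dt·q⊗(0,ω)) = (-0.6968, -0.0240, -0.0184, 0.7166)
linear accel F/m = (-0.7000, -2.0000, 0.2000)
p' = p + v·dt = (2.8600, 2.1600, -2.5360)
new velocity v' = (-1.0280, 1.4200, 1.6080)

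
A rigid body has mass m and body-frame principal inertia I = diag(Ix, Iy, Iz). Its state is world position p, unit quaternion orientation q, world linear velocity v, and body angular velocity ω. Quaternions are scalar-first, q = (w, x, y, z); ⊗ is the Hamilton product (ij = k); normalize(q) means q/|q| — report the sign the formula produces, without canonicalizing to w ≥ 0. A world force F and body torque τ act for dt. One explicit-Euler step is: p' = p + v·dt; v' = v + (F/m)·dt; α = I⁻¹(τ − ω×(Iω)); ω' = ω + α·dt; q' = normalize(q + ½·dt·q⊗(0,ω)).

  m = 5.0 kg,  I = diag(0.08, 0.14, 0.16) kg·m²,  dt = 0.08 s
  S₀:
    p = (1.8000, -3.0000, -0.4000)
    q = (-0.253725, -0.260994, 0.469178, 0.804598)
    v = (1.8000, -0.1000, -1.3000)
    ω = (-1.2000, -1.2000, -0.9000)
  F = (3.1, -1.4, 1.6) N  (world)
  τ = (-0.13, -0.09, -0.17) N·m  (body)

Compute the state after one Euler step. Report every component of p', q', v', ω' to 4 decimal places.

ω×(Iω) gyroscopic = (0.0216, -0.0864, 0.0864)
α = I⁻¹(τ − ω×Iω) = (-1.8950, -0.0257, -1.6025)
ω + α·dt = (-1.3516, -1.2021, -1.0282)
q⊗(0,ω) = (0.9739590, 0.8477274, -0.8959422, 1.1045589)
q + ½dt·q⊗(0,ω), renormalized = (-0.2141, -0.2264, 0.4321, 0.8463)
linear accel F/m = (0.6200, -0.2800, 0.3200)
p' = p + v·dt = (1.9440, -3.0080, -0.5040)
v' = v + a·dt = (1.8496, -0.1224, -1.2744)

p' = (1.9440, -3.0080, -0.5040)
q' = (-0.2141, -0.2264, 0.4321, 0.8463)
v' = (1.8496, -0.1224, -1.2744)
ω' = (-1.3516, -1.2021, -1.0282)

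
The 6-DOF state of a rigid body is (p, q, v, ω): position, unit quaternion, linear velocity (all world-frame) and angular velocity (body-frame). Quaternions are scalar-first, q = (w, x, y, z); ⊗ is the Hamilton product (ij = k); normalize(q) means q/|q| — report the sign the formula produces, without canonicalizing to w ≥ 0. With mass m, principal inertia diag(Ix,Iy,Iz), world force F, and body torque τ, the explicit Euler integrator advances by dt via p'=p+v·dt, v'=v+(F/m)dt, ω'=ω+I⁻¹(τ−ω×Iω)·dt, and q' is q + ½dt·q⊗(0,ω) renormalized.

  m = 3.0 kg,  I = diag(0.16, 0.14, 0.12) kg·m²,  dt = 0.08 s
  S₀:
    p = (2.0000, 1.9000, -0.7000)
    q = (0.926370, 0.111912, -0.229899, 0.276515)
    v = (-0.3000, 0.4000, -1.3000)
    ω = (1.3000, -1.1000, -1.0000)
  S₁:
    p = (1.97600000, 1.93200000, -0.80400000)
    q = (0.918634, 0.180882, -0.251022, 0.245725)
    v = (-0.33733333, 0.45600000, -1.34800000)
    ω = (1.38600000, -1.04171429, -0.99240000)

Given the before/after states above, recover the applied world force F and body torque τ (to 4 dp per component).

velocity change Δv = (-0.03733333, 0.05600000, -0.04800000)
applied force F = (-1.4000, 2.1000, -1.8000)
rate change Δω = (0.08600000, 0.05828571, 0.00760000)
τ = I·(Δω/dt) + ω₀×(Iω₀) = (0.1500, 0.0500, 0.0400)

F = (-1.4000, 2.1000, -1.8000)
τ = (0.1500, 0.0500, 0.0400)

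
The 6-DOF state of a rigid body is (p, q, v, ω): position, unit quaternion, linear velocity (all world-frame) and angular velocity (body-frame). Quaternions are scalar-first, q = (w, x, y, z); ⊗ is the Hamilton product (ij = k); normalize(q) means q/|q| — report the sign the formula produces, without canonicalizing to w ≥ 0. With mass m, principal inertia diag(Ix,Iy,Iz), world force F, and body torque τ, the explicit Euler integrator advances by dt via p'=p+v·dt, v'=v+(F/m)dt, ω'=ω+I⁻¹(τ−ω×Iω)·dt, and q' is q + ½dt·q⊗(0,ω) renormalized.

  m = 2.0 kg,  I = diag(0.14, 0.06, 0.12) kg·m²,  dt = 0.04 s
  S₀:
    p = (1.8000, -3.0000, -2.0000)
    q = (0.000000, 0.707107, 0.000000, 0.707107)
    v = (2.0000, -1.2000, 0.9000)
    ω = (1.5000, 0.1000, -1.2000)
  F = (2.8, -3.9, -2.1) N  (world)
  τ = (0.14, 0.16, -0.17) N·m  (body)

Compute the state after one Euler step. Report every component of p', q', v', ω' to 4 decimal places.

p' = (1.8800, -3.0480, -1.9640)
q' = (-0.0042, 0.7052, 0.0382, 0.7080)
v' = (2.0560, -1.2780, 0.8580)
ω' = (1.5421, 0.2307, -1.2527)

gyro term ω×Iω = (-0.0072, -0.0360, -0.0120)
(τ − ω×Iω)/I = (1.0514, 3.2667, -1.3167)
new body rate ω' = (1.5421, 0.2307, -1.2527)
q⊗(0,ω) = (-0.2121321, -0.0707107, 1.9091889, 0.0707107)
q' = normalize(q + ½dt·q⊗(0,ω)) = (-0.0042, 0.7052, 0.0382, 0.7080)
a = F/m = (1.4000, -1.9500, -1.0500)
p + v·dt = (1.8800, -3.0480, -1.9640)
v' = v + a·dt = (2.0560, -1.2780, 0.8580)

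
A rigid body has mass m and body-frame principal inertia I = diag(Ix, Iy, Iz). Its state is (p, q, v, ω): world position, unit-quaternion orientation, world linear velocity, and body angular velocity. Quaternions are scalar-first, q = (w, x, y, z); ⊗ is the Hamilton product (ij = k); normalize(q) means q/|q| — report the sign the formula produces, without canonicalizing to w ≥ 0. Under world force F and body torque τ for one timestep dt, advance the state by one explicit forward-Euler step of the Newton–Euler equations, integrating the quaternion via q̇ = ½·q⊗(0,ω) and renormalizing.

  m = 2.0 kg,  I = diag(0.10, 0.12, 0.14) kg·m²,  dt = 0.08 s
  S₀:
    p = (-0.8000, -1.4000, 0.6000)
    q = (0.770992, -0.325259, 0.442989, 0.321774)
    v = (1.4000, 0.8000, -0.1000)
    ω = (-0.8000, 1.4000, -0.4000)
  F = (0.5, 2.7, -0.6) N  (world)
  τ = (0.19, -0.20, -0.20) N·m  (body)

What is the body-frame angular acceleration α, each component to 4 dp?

α = (2.0120, -1.5600, -1.2686)

ω×(Iω) gyroscopic = (-0.0112, -0.0128, -0.0224)
angular accel α = (2.0120, -1.5600, -1.2686)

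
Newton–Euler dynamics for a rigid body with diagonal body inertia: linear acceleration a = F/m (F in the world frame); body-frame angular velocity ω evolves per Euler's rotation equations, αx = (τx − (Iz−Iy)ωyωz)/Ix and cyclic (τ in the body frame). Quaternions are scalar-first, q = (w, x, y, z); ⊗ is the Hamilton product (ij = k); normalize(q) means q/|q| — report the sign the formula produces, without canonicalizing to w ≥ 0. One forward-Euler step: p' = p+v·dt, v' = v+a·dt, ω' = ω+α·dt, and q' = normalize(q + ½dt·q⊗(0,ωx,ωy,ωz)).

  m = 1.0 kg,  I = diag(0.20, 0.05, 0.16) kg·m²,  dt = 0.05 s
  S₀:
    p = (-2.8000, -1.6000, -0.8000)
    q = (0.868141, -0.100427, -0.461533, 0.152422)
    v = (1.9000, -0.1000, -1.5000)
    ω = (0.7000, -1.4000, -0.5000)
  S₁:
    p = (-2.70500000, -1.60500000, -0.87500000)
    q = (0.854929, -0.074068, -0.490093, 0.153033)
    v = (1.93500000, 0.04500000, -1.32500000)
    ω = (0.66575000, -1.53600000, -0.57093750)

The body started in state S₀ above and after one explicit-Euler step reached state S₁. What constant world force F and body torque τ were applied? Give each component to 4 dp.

F = (0.7000, 2.9000, 3.5000)
τ = (-0.0600, -0.1500, -0.0800)

v₁ − v₀ = (0.03500000, 0.14500000, 0.17500000)
F = m·Δv/dt = (0.7000, 2.9000, 3.5000)
rate change Δω = (-0.03425000, -0.13600000, -0.07093750)
precession coupling = (0.0770, -0.0140, 0.1470)
τ = I·(Δω/dt) + ω₀×(Iω₀) = (-0.0600, -0.1500, -0.0800)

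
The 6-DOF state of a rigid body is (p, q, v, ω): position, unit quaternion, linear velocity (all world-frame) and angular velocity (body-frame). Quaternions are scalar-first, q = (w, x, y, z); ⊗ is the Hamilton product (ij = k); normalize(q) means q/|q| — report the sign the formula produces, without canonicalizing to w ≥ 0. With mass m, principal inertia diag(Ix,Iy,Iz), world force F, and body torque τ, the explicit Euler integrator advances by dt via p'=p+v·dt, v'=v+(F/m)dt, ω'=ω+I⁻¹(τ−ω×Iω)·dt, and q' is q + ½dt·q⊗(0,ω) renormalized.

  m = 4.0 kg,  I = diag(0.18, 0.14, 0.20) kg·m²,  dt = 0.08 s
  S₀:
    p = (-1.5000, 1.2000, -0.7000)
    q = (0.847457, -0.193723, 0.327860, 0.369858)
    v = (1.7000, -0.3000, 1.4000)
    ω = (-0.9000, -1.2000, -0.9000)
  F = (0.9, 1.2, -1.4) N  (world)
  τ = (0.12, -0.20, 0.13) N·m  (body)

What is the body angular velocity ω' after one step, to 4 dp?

precession coupling ω×(Iω) = (0.0648, -0.0162, -0.0432)
α = I⁻¹(τ − ω×Iω) = (0.3067, -1.3129, 0.8660)
ω' = ω + α·dt = (-0.8755, -1.3050, -0.8307)

ω' = (-0.8755, -1.3050, -0.8307)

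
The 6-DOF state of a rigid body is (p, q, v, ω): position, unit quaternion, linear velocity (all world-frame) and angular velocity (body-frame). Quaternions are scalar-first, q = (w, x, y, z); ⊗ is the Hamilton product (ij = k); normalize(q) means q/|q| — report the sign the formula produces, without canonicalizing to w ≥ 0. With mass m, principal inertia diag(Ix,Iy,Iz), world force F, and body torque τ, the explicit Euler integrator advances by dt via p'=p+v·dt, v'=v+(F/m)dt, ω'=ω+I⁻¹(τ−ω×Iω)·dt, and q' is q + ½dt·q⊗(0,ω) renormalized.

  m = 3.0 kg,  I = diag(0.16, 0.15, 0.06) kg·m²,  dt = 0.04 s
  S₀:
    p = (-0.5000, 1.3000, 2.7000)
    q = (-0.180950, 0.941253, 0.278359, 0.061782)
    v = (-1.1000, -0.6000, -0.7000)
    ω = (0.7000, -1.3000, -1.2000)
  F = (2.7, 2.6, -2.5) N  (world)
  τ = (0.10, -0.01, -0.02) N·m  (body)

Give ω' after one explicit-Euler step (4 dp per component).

ω' = (0.7601, -1.2803, -1.2194)

precession coupling ω×(Iω) = (-0.1404, -0.0840, 0.0091)
(τ − ω×Iω)/I = (1.5025, 0.4933, -0.4850)
new body rate ω' = (0.7601, -1.2803, -1.2194)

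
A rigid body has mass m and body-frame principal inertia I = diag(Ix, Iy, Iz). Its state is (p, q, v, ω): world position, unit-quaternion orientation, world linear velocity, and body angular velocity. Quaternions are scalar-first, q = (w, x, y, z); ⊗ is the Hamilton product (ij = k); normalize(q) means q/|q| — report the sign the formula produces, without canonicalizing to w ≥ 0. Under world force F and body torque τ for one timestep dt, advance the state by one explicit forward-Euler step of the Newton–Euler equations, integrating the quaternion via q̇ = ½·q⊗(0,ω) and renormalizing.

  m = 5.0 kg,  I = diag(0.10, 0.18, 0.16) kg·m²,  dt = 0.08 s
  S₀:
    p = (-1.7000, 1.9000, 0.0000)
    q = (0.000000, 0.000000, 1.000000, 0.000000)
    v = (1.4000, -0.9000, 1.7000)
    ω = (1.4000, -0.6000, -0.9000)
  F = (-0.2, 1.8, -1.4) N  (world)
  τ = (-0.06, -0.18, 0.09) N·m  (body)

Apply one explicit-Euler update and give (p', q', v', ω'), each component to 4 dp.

p' = (-1.5880, 1.8280, 0.1360)
q' = (0.0239, -0.0359, 0.9975, -0.0559)
v' = (1.3968, -0.8712, 1.6776)
ω' = (1.3606, -0.7136, -0.8214)

linear accel F/m = (-0.0400, 0.3600, -0.2800)
new position p' = (-1.5880, 1.8280, 0.1360)
new velocity v' = (1.3968, -0.8712, 1.6776)
α = I⁻¹(τ − ω×Iω) = (-0.4920, -1.4200, 0.9825)
ω' = ω + α·dt = (1.3606, -0.7136, -0.8214)
Hamilton product q⊗(0,ω) = (0.6000000, -0.9000000, 0.0000000, -1.4000000)
updated quaternion q' = (0.0239, -0.0359, 0.9975, -0.0559)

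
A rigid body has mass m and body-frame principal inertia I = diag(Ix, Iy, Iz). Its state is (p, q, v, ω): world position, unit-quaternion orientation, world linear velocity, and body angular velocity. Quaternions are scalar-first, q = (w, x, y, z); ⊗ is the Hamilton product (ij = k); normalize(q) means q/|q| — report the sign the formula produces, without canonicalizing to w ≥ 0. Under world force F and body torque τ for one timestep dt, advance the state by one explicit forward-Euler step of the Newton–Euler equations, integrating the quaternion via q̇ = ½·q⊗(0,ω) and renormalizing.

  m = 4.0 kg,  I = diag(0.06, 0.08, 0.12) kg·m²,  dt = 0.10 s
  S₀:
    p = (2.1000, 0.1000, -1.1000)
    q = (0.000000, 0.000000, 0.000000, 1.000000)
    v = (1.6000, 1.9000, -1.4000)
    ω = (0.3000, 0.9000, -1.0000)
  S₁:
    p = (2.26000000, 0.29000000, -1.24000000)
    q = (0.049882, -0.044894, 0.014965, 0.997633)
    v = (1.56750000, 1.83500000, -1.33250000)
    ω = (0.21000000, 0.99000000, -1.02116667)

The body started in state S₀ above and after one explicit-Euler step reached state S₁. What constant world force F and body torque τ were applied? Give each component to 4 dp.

v₁ − v₀ = (-0.03250000, -0.06500000, 0.06750000)
F = m·Δv/dt = (-1.3000, -2.6000, 2.7000)
rate change Δω = (-0.09000000, 0.09000000, -0.02116667)
ω₀×(Iω₀) = (-0.0360, 0.0180, 0.0054)
applied torque τ = (-0.0900, 0.0900, -0.0200)

F = (-1.3000, -2.6000, 2.7000)
τ = (-0.0900, 0.0900, -0.0200)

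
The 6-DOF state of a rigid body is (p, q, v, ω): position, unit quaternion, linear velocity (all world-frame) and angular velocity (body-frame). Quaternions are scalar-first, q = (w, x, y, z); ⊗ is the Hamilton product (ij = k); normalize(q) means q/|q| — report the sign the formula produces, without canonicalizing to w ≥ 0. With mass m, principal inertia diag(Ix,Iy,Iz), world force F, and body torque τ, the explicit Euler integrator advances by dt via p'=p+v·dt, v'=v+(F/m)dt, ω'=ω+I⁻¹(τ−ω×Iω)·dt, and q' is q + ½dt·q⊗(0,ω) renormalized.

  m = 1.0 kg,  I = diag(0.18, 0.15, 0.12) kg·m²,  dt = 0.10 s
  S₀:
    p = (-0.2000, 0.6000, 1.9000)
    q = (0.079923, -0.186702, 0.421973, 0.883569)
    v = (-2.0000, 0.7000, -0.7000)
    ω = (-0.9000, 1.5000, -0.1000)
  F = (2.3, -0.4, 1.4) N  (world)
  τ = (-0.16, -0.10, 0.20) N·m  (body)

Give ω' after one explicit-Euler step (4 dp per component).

ω' = (-0.9914, 1.4297, 0.0329)

ω×(Iω) gyroscopic = (0.0045, 0.0054, 0.0405)
(τ − ω×Iω)/I = (-0.9139, -0.7027, 1.3292)
ω' = ω + α·dt = (-0.9914, 1.4297, 0.0329)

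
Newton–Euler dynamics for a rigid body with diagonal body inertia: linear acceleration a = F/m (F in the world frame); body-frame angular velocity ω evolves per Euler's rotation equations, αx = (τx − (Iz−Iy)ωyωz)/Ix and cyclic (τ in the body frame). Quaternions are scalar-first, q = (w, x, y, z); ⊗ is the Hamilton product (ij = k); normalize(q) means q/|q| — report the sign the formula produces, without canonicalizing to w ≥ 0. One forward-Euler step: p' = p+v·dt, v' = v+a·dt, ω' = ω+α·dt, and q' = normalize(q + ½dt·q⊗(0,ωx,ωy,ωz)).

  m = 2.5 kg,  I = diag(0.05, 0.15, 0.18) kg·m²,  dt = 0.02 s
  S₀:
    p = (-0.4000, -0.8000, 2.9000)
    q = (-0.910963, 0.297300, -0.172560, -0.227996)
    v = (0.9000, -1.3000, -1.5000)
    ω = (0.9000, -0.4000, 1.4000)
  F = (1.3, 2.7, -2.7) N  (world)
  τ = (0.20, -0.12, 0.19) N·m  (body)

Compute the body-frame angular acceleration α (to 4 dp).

α = (4.3360, 0.2920, 1.2556)

precession coupling ω×(Iω) = (-0.0168, -0.1638, -0.0360)
angular accel α = (4.3360, 0.2920, 1.2556)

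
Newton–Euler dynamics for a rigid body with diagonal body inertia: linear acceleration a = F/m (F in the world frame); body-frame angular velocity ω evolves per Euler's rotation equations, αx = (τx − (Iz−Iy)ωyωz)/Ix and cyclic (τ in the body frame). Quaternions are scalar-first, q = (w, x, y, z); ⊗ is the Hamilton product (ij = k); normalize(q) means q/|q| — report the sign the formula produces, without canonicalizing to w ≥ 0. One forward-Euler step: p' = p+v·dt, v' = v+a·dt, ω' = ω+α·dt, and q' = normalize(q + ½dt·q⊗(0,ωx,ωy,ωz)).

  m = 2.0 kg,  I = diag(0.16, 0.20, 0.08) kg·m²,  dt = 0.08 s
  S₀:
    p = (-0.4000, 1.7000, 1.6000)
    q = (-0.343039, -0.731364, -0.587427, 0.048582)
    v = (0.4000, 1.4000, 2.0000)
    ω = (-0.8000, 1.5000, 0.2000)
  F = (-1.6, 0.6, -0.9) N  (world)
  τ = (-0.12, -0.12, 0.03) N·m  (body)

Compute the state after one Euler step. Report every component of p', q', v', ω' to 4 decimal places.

p' = (-0.3680, 1.8120, 1.7600)
q' = (-0.3308, -0.7263, -0.6023, -0.0168)
v' = (0.3360, 1.4240, 1.9640)
ω' = (-0.8420, 1.4571, 0.2780)

a = F/m = (-0.8000, 0.3000, -0.4500)
p' = p + v·dt = (-0.3680, 1.8120, 1.7600)
v + (F/m)dt = (0.3360, 1.4240, 1.9640)
α = I⁻¹(τ − ω×Iω) = (-0.5250, -0.5360, 0.9750)
ω' = ω + α·dt = (-0.8420, 1.4571, 0.2780)
q⊗(0,ω) = (0.2863329, 0.0840728, -0.4071513, -1.6355954)
updated quaternion q' = (-0.3308, -0.7263, -0.6023, -0.0168)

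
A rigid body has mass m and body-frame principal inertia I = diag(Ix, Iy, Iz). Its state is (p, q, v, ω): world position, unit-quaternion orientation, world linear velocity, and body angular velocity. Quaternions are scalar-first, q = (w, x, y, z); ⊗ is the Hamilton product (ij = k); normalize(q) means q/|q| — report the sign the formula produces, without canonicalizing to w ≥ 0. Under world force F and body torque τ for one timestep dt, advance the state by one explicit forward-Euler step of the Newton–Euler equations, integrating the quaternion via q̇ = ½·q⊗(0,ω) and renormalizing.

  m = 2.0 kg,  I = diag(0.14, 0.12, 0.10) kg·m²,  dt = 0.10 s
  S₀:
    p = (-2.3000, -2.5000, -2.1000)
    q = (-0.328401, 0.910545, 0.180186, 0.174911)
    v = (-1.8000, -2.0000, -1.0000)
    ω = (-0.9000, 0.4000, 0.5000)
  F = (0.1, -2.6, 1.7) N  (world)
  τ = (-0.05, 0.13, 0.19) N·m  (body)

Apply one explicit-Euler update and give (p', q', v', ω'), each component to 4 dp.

p' = (-2.4800, -2.7000, -2.2000)
q' = (-0.2950, 0.9249, 0.1428, 0.1927)
v' = (-1.7950, -2.1300, -0.9150)
ω' = (-0.9329, 0.5233, 0.6828)

ω×(Iω) gyroscopic = (-0.0040, -0.0180, 0.0072)
α = I⁻¹(τ − ω×Iω) = (-0.3286, 1.2333, 1.8280)
new body rate ω' = (-0.9329, 0.5233, 0.6828)
q⊗(0,ω) = (0.6599606, 0.3156895, -0.7440528, 0.3621849)
q' = normalize(q + ½dt·q⊗(0,ω)) = (-0.2950, 0.9249, 0.1428, 0.1927)
linear accel F/m = (0.0500, -1.3000, 0.8500)
p' = p + v·dt = (-2.4800, -2.7000, -2.2000)
new velocity v' = (-1.7950, -2.1300, -0.9150)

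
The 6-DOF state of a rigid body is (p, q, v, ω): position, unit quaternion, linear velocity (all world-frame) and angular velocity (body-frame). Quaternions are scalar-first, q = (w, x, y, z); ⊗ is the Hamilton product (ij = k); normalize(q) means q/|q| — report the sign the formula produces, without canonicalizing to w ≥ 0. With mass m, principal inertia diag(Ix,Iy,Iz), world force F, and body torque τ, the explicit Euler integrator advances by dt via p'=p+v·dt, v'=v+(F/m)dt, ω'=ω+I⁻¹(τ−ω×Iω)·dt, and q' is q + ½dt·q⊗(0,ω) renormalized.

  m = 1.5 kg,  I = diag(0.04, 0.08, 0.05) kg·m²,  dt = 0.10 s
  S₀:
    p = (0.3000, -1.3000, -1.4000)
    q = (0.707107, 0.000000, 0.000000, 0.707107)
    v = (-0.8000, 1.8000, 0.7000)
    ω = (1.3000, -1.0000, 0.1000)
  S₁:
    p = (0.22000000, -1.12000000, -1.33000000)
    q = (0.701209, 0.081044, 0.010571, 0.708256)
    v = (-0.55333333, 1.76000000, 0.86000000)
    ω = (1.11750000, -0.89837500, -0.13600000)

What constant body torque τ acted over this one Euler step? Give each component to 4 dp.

Δω = ω₁−ω₀ = (-0.18250000, 0.10162500, -0.23600000)
I·α + gyro = (-0.0700, 0.0800, -0.1700)

τ = (-0.0700, 0.0800, -0.1700)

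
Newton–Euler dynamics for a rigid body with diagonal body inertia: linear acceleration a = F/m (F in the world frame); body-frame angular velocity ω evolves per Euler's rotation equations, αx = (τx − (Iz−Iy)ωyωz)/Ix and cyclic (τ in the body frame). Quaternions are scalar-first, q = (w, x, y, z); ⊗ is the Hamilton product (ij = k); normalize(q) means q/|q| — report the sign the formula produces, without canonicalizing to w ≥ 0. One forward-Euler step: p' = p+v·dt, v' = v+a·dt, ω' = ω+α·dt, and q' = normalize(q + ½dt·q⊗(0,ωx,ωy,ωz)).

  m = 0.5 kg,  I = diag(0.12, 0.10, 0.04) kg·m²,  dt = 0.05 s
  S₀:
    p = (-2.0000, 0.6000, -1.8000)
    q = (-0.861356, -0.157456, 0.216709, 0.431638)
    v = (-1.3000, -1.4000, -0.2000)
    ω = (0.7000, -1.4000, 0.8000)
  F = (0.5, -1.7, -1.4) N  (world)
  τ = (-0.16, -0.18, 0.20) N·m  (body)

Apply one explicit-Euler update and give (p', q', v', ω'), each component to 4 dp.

p' = (-2.0650, 0.5300, -1.8100)
q' = (-0.8588, -0.1529, 0.2573, 0.4157)
v' = (-1.2500, -1.5700, -0.3400)
ω' = (0.6053, -1.5124, 1.0255)

p + v·dt = (-2.0650, 0.5300, -1.8100)
v' = v + a·dt = (-1.2500, -1.5700, -0.3400)
angular accel α = (-1.8933, -2.2480, 4.5100)
ω + α·dt = (0.6053, -1.5124, 1.0255)
q⊗(0,ω) = (0.0683014, 0.1747112, 1.6340098, -0.6203427)
q' = normalize(q + ½dt·q⊗(0,ω)) = (-0.8588, -0.1529, 0.2573, 0.4157)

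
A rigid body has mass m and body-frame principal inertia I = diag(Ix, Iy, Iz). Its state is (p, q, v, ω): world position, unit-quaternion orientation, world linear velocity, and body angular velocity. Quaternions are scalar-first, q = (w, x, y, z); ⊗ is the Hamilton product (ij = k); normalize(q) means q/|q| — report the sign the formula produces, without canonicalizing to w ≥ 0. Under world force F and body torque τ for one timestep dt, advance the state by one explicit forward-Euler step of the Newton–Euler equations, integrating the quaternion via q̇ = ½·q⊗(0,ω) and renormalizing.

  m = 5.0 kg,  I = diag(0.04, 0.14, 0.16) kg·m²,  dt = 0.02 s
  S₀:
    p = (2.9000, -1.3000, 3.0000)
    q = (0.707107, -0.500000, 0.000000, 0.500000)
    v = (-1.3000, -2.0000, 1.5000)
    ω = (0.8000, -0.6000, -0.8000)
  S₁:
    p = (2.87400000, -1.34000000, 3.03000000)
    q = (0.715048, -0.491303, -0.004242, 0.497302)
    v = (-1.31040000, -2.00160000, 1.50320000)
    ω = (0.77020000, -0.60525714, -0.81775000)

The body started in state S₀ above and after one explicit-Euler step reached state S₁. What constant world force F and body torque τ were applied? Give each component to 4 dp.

F = (-2.6000, -0.4000, 0.8000)
τ = (-0.0500, 0.0400, -0.1900)

rate change Δω = (-0.02980000, -0.00525714, -0.01775000)
applied torque τ = (-0.0500, 0.0400, -0.1900)
v₁ − v₀ = (-0.01040000, -0.00160000, 0.00320000)
F = m·Δv/dt = (-2.6000, -0.4000, 0.8000)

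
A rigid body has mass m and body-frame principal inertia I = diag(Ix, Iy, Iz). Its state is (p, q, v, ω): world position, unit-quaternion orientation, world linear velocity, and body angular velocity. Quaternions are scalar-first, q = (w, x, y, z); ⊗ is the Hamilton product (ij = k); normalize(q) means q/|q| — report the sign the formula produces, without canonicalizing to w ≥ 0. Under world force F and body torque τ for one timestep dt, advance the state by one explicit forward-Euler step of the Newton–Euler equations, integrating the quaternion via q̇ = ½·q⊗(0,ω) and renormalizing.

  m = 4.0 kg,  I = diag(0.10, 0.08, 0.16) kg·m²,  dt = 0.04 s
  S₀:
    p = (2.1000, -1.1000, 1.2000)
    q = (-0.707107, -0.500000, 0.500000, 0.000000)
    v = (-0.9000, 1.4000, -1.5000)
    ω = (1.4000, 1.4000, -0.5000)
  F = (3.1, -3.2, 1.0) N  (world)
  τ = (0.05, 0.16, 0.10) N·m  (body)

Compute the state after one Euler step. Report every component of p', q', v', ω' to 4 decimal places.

p + v·dt = (2.0640, -1.0440, 1.1400)
v + (F/m)dt = (-0.8690, 1.3680, -1.4900)
gyro term ω×Iω = (-0.0560, 0.0420, -0.0392)
(τ − ω×Iω)/I = (1.0600, 1.4750, 0.8700)
ω' = ω + α·dt = (1.4424, 1.4590, -0.4652)
Hamilton product q⊗(0,ω) = (0.0000000, -1.2399498, -1.2399498, -1.0464465)
updated quaternion q' = (-0.7065, -0.5244, 0.4748, -0.0209)

p' = (2.0640, -1.0440, 1.1400)
q' = (-0.7065, -0.5244, 0.4748, -0.0209)
v' = (-0.8690, 1.3680, -1.4900)
ω' = (1.4424, 1.4590, -0.4652)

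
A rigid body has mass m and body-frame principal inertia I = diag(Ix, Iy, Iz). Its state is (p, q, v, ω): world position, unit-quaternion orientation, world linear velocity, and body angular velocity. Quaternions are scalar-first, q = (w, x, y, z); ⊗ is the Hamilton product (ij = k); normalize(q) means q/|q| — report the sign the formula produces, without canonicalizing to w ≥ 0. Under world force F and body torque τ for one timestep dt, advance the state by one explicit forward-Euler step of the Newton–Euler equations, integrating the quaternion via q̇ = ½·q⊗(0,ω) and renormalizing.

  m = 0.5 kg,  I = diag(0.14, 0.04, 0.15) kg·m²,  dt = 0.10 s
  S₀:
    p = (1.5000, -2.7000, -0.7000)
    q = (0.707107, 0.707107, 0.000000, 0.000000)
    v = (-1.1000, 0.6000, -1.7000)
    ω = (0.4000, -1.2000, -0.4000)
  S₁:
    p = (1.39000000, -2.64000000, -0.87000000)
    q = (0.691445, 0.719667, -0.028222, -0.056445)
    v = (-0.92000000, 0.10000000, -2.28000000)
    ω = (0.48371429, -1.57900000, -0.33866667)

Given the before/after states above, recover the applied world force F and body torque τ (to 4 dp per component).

rate change Δω = (0.08371429, -0.37900000, 0.06133333)
precession coupling = (0.0528, 0.0016, 0.0480)
applied torque τ = (0.1700, -0.1500, 0.1400)
velocity change Δv = (0.18000000, -0.50000000, -0.58000000)
m·(v₁−v₀)/dt = (0.9000, -2.5000, -2.9000)

F = (0.9000, -2.5000, -2.9000)
τ = (0.1700, -0.1500, 0.1400)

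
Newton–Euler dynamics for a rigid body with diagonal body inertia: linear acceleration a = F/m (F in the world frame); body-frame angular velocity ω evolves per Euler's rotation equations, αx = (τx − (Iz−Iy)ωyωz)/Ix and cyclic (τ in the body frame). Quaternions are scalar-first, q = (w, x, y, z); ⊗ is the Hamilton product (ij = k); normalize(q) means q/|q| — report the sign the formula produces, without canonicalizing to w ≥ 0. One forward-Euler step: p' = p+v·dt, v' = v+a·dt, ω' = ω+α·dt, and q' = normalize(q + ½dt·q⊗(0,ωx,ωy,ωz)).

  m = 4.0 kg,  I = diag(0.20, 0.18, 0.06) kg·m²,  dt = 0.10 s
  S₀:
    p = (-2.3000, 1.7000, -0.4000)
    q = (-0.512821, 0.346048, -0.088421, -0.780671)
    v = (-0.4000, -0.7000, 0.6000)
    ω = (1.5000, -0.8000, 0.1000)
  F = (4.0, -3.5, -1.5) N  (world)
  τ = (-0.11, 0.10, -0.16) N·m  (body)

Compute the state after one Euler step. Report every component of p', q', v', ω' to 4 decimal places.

ω×(Iω) gyroscopic = (0.0096, 0.0210, 0.0240)
angular accel α = (-0.5980, 0.4389, -3.0667)
ω' = ω + α·dt = (1.4402, -0.7561, -0.2067)
Hamilton product q⊗(0,ω) = (-0.5117417, -1.4026104, -0.7953545, -0.1954890)
q' = normalize(q + ½dt·q⊗(0,ω)) = (-0.5365, 0.2749, -0.1277, -0.7876)
a = F/m = (1.0000, -0.8750, -0.3750)
p' = p + v·dt = (-2.3400, 1.6300, -0.3400)
new velocity v' = (-0.3000, -0.7875, 0.5625)

p' = (-2.3400, 1.6300, -0.3400)
q' = (-0.5365, 0.2749, -0.1277, -0.7876)
v' = (-0.3000, -0.7875, 0.5625)
ω' = (1.4402, -0.7561, -0.2067)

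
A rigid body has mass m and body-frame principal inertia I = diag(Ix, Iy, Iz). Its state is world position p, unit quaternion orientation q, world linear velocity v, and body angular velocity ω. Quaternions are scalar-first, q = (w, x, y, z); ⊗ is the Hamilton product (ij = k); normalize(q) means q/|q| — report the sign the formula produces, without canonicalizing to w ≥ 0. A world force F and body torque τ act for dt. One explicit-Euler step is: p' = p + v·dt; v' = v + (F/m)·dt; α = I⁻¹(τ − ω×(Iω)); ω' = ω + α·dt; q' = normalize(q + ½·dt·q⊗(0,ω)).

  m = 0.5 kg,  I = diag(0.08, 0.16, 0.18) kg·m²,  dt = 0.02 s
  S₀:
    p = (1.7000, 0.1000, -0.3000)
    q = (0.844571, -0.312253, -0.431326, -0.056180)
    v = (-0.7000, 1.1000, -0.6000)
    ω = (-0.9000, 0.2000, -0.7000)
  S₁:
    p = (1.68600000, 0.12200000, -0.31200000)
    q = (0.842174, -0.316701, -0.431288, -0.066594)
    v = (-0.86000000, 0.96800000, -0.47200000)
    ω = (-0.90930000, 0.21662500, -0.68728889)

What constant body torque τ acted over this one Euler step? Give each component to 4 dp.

ω₁ − ω₀ = (-0.00930000, 0.01662500, 0.01271111)
ω₀×(Iω₀) = (-0.0028, -0.0630, -0.0144)
applied torque τ = (-0.0400, 0.0700, 0.1000)

τ = (-0.0400, 0.0700, 0.1000)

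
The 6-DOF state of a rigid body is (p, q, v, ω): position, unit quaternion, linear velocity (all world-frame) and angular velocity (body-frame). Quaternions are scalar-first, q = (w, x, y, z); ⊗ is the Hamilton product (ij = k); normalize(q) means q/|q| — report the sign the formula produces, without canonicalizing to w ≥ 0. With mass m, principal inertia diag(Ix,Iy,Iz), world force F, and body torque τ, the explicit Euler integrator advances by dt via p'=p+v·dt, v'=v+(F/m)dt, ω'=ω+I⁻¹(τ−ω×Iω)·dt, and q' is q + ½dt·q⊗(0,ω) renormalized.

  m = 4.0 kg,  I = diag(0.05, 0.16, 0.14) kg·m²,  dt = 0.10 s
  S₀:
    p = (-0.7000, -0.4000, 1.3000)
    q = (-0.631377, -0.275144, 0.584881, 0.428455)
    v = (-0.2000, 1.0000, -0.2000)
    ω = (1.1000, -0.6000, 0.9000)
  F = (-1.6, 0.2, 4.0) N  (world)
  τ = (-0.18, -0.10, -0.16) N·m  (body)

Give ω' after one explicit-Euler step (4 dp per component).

α = I⁻¹(τ − ω×Iω) = (-3.8160, -0.0681, -0.6243)
ω + α·dt = (0.7184, -0.6068, 0.8376)

ω' = (0.7184, -0.6068, 0.8376)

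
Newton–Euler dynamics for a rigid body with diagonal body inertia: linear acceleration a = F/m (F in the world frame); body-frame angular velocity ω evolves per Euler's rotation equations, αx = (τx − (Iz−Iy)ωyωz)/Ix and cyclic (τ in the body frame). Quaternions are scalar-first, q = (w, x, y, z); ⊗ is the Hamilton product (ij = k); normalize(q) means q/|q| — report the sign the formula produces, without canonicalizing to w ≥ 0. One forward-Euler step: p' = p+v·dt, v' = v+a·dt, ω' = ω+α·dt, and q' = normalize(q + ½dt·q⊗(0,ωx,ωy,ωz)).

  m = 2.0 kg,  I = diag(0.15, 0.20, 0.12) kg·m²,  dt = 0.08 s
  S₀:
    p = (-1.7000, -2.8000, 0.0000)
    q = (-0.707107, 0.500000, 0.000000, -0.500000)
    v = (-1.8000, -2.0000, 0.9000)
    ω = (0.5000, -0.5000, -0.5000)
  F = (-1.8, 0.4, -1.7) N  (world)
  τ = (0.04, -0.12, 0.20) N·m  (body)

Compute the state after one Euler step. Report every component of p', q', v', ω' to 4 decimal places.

p + v·dt = (-1.8440, -2.9600, 0.0720)
v' = v + a·dt = (-1.8720, -1.9840, 0.8320)
α = I⁻¹(τ − ω×Iω) = (0.4000, -0.5625, 1.7708)
ω' = ω + α·dt = (0.5320, -0.5450, -0.3583)
2q̇ = q⊗(0,ω) = (-0.5000000, -0.6035535, 0.3535535, 0.1035535)
updated quaternion q' = (-0.7267, 0.4756, 0.0141, -0.4956)

p' = (-1.8440, -2.9600, 0.0720)
q' = (-0.7267, 0.4756, 0.0141, -0.4956)
v' = (-1.8720, -1.9840, 0.8320)
ω' = (0.5320, -0.5450, -0.3583)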